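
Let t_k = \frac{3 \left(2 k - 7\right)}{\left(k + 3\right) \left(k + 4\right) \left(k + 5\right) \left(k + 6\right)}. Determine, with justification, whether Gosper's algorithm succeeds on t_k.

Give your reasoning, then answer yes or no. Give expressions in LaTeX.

Yes. s_k = \frac{k \left(- k^{2} - 12 k - 92\right)}{15 \left(k + 3\right) \left(k + 4\right) \left(k + 5\right)}.

The ratio is (k + 3)*(2*k - 5)/((k + 7)*(2*k - 7)).
Take A(k)=k + 3, B(k)=k + 7, C(k)=k - 7/2.
Set up (k + 3)·f(k+1) − (k + 6)·f(k) − (k - 7/2) = 0.
From deg A=1, deg B=1, deg C=1: d=3.
Solve for f: f(k) = -k*(k**2 + 12*k + 92)/90 (degree 3 ≤ 3).
Get s_k = R·t_k = k*(-k**2 - 12*k - 92)/(15*(k + 3)*(k + 4)*(k + 5)) with R(k) = B(k−1)f(k)/C(k) = -k*(k + 6)*(k**2 + 12*k + 92)/(45*(2*k - 7)).
Verify: 3*(2*k - 7)/(k**4 + 18*k**3 + 119*k**2 + 342*k + 360) matches t_k.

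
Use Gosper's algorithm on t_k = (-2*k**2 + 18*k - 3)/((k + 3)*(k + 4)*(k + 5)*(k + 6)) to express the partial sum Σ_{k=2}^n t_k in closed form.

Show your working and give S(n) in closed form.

Compute t_(k+1)/t_k: get -(k + 3)*(18*k - 2*(k + 1)**2 + 15)/((k + 7)*(2*k**2 - 18*k + 3)).
Gosper form: A/B · C(k+1)/C(k) with A=k + 3, B=k + 7, C=k**2 - 9*k + 3/2.
Set up (k + 3)·f(k+1) − (k + 6)·f(k) − (k**2 - 9*k + 3/2) = 0.
deg f ≤ 3 (via 1,1,2).
Solve for f: f(k) = k*(k**2 - 108*k + 167)/120 (degree 3 ≤ 3).
R(k) = B(k−1)·f(k)/C(k) = k*(k + 6)*(k**2 - 108*k + 167)/(60*(2*k**2 - 18*k + 3)); s_k = R·t_k = k*(-k**2 + 108*k - 167)/(60*(k + 3)*(k + 4)*(k + 5)).
Δs = (-2*k**2 + 18*k - 3)/(k**4 + 18*k**3 + 119*k**2 + 342*k + 360), as required.
Evaluate: s_(n+1) = (-n**3 + 105*n**2 + 46*n - 60)/(60*(n**3 + 15*n**2 + 74*n + 120)); subtract s_(2) = 1/140 ⇒ S(n) = (-n**3 + 69*n**2 + 10*n - 78)/(42*(n**3 + 15*n**2 + 74*n + 120)).

S(n) = (-n**3 + 69*n**2 + 10*n - 78)/(42*(n**3 + 15*n**2 + 74*n + 120))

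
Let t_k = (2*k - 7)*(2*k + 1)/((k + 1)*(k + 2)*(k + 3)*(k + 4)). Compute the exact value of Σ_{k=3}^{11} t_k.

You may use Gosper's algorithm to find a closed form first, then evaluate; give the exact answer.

The ratio is (4*k**3 - 19*k - 15)/(4*k**3 + 8*k**2 - 67*k - 35).
Factor: A=k + 1; B=k + 5; C=k**2 - 3*k - 7/4.
Key eq: (k + 1)·f(k+1) = (k + 4)·f(k) + (k**2 - 3*k - 7/4).
Bound: deg f ≤ 3.
A polynomial solution: f(k) = -k*(k**2 + 30*k + 11)/24.
Get s_k = R·t_k = k*(-k**2 - 30*k - 11)/(6*(k**3 + 6*k**2 + 11*k + 6)) with R(k) = B(k−1)f(k)/C(k) = -k*(k + 4)*(k**2 + 30*k + 11)/(6*(2*k - 7)*(2*k + 1)).
Check: Δs_k = (4*k**2 - 12*k - 7)/(k**4 + 10*k**3 + 35*k**2 + 50*k + 24). ✓
Telescoping: Σ = s_(12) − s_(3) = -103/273 − (-11/24) = 59/728.

Σ = 59/728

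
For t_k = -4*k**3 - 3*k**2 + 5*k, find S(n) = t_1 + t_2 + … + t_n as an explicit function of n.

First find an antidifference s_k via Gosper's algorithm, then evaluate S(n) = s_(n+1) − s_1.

S(n) = n*(-n**3 - 3*n**2 + 2)

Compute t_(k+1)/t_k: get (4*k**3 + 15*k**2 + 13*k + 2)/(k*(4*k**2 + 3*k - 5)).
Factor: A=1; B=1; C=k**3 + 3*k**2/4 - 5*k/4.
f must satisfy (1)·f(k+1) − (1)·f(k) = k**3 + 3*k**2/4 - 5*k/4.
From deg A=0, deg B=0, deg C=3: d=4.
Solving with deg f ≤ 4: f(k) = k*(k - 1)*(k**2 - 3)/4.
R(k) = B(k−1)·f(k)/C(k) = (k - 1)*(k**2 - 3)/(4*k**2 + 3*k - 5); s_k = R·t_k = k*(-k**3 + k**2 + 3*k - 3).
Verify: k*(-4*k**2 - 3*k + 5) matches t_k.
Evaluate: s_(n+1) = n*(-n**3 - 3*n**2 + 2); subtract s_(1) = 0 ⇒ S(n) = n*(-n**3 - 3*n**2 + 2).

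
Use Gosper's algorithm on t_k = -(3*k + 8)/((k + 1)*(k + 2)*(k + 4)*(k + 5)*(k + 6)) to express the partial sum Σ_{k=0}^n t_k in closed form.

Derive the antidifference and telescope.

The ratio is (k + 1)*(k + 4)*(3*k + 11)/((k + 3)*(k + 7)*(3*k + 8)).
So A=k + 1 and B=k + 7, with C=k**2 + 17*k/3 + 8.
Solve (k + 1)·f(k+1) − (k + 6)·f(k) = k**2 + 17*k/3 + 8.
deg f ≤ 5 (via 1,1,2).
Match coefficients ⇒ f(k) = k*(k + 2)*(k + 3)*(k**2 + 10*k + 29)/60.
Then R = B(k−1)f/C = k*(k + 2)*(k + 6)*(k**2 + 10*k + 29)/(20*(3*k + 8)), so s_k = R(k)·t_k = k*(-k**2 - 10*k - 29)/(20*(k**3 + 10*k**2 + 29*k + 20)).
Verify: (-3*k - 8)/(k**5 + 18*k**4 + 121*k**3 + 372*k**2 + 508*k + 240) matches t_k.
Telescope: S(n) = s_(n+1) − s_(0) = (-n**3 - 13*n**2 - 52*n - 40)/(20*(n**3 + 13*n**2 + 52*n + 60)) − (0) = (-n**3 - 13*n**2 - 52*n - 40)/(20*(n**3 + 13*n**2 + 52*n + 60)).

S(n) = (-n**3 - 13*n**2 - 52*n - 40)/(20*(n**3 + 13*n**2 + 52*n + 60))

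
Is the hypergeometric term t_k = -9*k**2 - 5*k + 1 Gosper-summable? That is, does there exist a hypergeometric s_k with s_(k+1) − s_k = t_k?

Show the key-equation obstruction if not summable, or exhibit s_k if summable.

Compute t_(k+1)/t_k: get (9*k**2 + 23*k + 13)/(9*k**2 + 5*k - 1).
Gosper form: A/B · C(k+1)/C(k) with A=1, B=1, C=k**2 + 5*k/9 - 1/9.
f must satisfy (1)·f(k+1) − (1)·f(k) = k**2 + 5*k/9 - 1/9.
Degrees (0,0,2) ⇒ d ≤ 3.
Solving with deg f ≤ 3: f(k) = k*(3*k**2 - 2*k - 2)/9.
Certificate R = B(k−1)f/C = k*(3*k**2 - 2*k - 2)/(9*k**2 + 5*k - 1) gives s_k = k*(-3*k**2 + 2*k + 2).
Verify: -9*k**2 - 5*k + 1 matches t_k.

Yes. s_k = k*(-3*k**2 + 2*k + 2).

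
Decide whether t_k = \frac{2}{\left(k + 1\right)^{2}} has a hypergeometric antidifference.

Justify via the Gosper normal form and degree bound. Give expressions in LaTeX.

No. Not Gosper-summable.

t_(k+1)/t_k = (k + 1)**2/(k + 2)**2.
So A=k**2 + 2*k + 1 and B=k**2 + 4*k + 4, with C=1.
Need (k**2 + 2*k + 1)·f(k+1) − (k**2 + 2*k + 1)·f(k) = 1.
Bound: deg f ≤ 0.
Write f(k) = c0. Then LHS − RHS = -1, requiring -1 = 0: contradictory. No certificate.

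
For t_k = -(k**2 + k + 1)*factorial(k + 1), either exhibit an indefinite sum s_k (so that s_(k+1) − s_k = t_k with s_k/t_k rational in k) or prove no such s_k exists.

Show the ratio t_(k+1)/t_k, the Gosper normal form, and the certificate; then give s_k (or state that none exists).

t_(k+1)/t_k = (k + 2)*(k + (k + 1)**2 + 2)/(k**2 + k + 1).
Take A(k)=k + 2, B(k)=1, C(k)=k**2 + k + 1.
Need (k + 2)·f(k+1) − (1)·f(k) = k**2 + k + 1.
Degrees (1,0,2) ⇒ d ≤ 1.
Match coefficients ⇒ f(k) = k - 1.
Then R = B(k−1)f/C = (k - 1)/(k**2 + k + 1), so s_k = R(k)·t_k = -(k - 1)*factorial(k + 1).
Δs = -(k**2 + k + 1)*factorial(k + 1), as required.

s_k = -(k - 1)*factorial(k + 1)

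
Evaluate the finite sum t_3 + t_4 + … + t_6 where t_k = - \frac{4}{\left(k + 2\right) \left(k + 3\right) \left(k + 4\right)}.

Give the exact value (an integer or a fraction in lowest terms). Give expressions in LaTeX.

t_(k+1)/t_k = (k + 2)/(k + 5).
Gosper form: A/B · C(k+1)/C(k) with A=k + 2, B=k + 5, C=1.
Set up (k + 2)·f(k+1) − (k + 4)·f(k) − (1) = 0.
deg f ≤ 2 (via 1,1,0).
Solving with deg f ≤ 2: f(k) = k*(k + 5)/12.
Then R = B(k−1)f/C = k*(k + 4)*(k + 5)/12, so s_k = R(k)·t_k = k*(-k - 5)/(3*(k + 2)*(k + 3)).
Check: Δs_k = -4/(k**3 + 9*k**2 + 26*k + 24). ✓
Σ_(k=3)^(6) t_k = s_(7) − s_(3) = -14/45 − (-4/15) = -2/45.

Σ = -2/45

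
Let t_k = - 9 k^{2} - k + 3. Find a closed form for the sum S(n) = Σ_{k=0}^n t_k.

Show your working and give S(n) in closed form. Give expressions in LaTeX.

Step 1: r(k) = (k + 9*(k + 1)**2 - 2)/(9*k**2 + k - 3).
Take A(k)=1, B(k)=1, C(k)=k**2 + k/9 - 1/3.
Set up (1)·f(k+1) − (1)·f(k) − (k**2 + k/9 - 1/3) = 0.
deg f ≤ 3 (via 0,0,2).
Match coefficients ⇒ f(k) = k*(3*k**2 - 4*k - 2)/9.
So s_k = (B(k−1)f/C)·t_k = (k*(3*k**2 - 4*k - 2)/(9*k**2 + k - 3))·t_k = k*(-3*k**2 + 4*k + 2).
Verify: -9*k**2 - k + 3 matches t_k.
Evaluate: s_(n+1) = -3*n**3 - 5*n**2 + n + 3; subtract s_(0) = 0 ⇒ S(n) = -3*n**3 - 5*n**2 + n + 3.

S(n) = - 3 n^{3} - 5 n^{2} + n + 3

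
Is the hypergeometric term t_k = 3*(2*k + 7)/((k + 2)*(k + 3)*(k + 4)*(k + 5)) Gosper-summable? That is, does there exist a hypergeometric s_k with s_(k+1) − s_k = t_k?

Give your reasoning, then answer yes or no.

Compute t_(k+1)/t_k: get (k + 2)*(2*k + 9)/((k + 6)*(2*k + 7)).
Normal form (A,B,C) = (k + 2, k + 6, k + 7/2).
f must satisfy (k + 2)·f(k+1) − (k + 5)·f(k) = k + 7/2.
Bound: deg f ≤ 3.
Coefficient equations give f(k) = k*(k + 3)*(k + 6)/16.
Then R = B(k−1)f/C = k*(k + 3)*(k + 5)*(k + 6)/(8*(2*k + 7)), so s_k = R(k)·t_k = 3*k*(k + 6)/(8*(k**2 + 6*k + 8)).
s_(k+1) − s_k = 3*(2*k + 7)/(k**4 + 14*k**3 + 71*k**2 + 154*k + 120) = t_k.

Yes. s_k = 3*k*(k + 6)/(8*(k**2 + 6*k + 8)).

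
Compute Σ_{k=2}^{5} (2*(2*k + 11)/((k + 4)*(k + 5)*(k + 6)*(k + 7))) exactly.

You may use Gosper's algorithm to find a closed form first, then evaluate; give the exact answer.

r(k) = (k + 4)*(2*k + 13)/((k + 8)*(2*k + 11)) after simplifying.
A = k + 4, B = k + 8, C = k + 11/2.
f must satisfy (k + 4)·f(k+1) − (k + 7)·f(k) = k + 11/2.
Bound: deg f ≤ 3.
Solve for f: f(k) = k*(k + 5)*(k + 10)/48 (degree 3 ≤ 3).
So s_k = (B(k−1)f/C)·t_k = (k*(k + 5)*(k + 7)*(k + 10)/(24*(2*k + 11)))·t_k = k*(k + 10)/(12*(k**2 + 10*k + 24)).
s_(k+1) − s_k = 2*(2*k + 11)/(k**4 + 22*k**3 + 179*k**2 + 638*k + 840) = t_k.
Sum = s_(6) − s_(2); s_(6) = 1/15, s_(2) = 1/24 ⇒ 1/40.

Σ = 1/40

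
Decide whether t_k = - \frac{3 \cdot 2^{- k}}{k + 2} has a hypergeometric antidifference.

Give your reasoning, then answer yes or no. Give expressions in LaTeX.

No — key equation has no polynomial f.

t_(k+1)/t_k = (k + 2)/(2*(k + 3)).
Take A(k)=k/2 + 1, B(k)=k + 3, C(k)=1.
Key eq: (k/2 + 1)·f(k+1) = (k + 2)·f(k) + (1).
deg f ≤ -1 (via 1,1,0).
deg f ≤ -1 is impossible — no certificate.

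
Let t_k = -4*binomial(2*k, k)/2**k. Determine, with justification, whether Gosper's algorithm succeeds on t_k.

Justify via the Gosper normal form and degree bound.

No. Not Gosper-summable.

The ratio is (2*k + 1)/(k + 1).
A = 2*k + 1, B = k + 1, C = 1.
Need (2*k + 1)·f(k+1) − (k)·f(k) = 1.
deg f ≤ -1 (via 1,1,0).
d = -1 < 0 ⇒ no nonzero polynomial f; not summable.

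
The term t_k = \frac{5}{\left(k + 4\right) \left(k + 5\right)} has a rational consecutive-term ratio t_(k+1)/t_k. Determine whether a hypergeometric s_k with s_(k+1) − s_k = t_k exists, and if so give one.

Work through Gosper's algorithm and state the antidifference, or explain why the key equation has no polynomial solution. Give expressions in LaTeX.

t_(k+1)/t_k = (k + 4)/(k + 6).
Factor: A=k + 4; B=k + 6; C=1.
Need (k + 4)·f(k+1) − (k + 5)·f(k) = 1.
From deg A=1, deg B=1, deg C=0: d=1.
Solving with deg f ≤ 1: f(k) = k/4.
So s_k = (B(k−1)f/C)·t_k = (k*(k + 5)/4)·t_k = 5*k/(4*(k + 4)).
Verify: 5/(k**2 + 9*k + 20) matches t_k.

s_k = \frac{5 k}{4 \left(k + 4\right)}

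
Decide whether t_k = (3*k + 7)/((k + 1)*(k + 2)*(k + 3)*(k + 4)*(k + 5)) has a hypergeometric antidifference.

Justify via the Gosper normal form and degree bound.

Yes. s_k = k*(k**2 + 8*k + 19)/(12*(k**3 + 8*k**2 + 19*k + 12)).

Step 1: r(k) = (k + 1)*(3*k + 10)/((k + 6)*(3*k + 7)).
So A=k + 1 and B=k + 6, with C=k + 7/3.
f must satisfy (k + 1)·f(k+1) − (k + 5)·f(k) = k + 7/3.
Degrees (1,1,1) ⇒ d ≤ 4.
Solving with deg f ≤ 4: f(k) = k*(k + 2)*(k**2 + 8*k + 19)/36.
Certificate R = B(k−1)f/C = k*(k + 2)*(k + 5)*(k**2 + 8*k + 19)/(12*(3*k + 7)) gives s_k = k*(k**2 + 8*k + 19)/(12*(k**3 + 8*k**2 + 19*k + 12)).
s_(k+1) − s_k = (3*k + 7)/(k**5 + 15*k**4 + 85*k**3 + 225*k**2 + 274*k + 120) = t_k.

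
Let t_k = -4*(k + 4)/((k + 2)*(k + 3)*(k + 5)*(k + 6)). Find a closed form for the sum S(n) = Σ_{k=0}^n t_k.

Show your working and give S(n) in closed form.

Ratio r(k) = (k + 2)*(k + 5)**2/((k + 4)**2*(k + 7)).
A = k + 2, B = k + 7, C = k**2 + 8*k + 16.
f must satisfy (k + 2)·f(k+1) − (k + 6)·f(k) = k**2 + 8*k + 16.
d = 4 from the (1,1,2) case.
Solve for f: f(k) = k*(k + 3)*(k + 4)*(k + 7)/20 (degree 4 ≤ 4).
Get s_k = R·t_k = k*(-k - 7)/(5*(k**2 + 7*k + 10)) with R(k) = B(k−1)f(k)/C(k) = k*(k + 3)*(k + 6)*(k + 7)/(20*(k + 4)).
Δs = 4*(-k - 4)/(k**4 + 16*k**3 + 91*k**2 + 216*k + 180), as required.
s_(n+1) = (-n**2 - 9*n - 8)/(5*(n**2 + 9*n + 18)) and s_(0) = 0, so S(n) = (-n**2 - 9*n - 8)/(5*(n**2 + 9*n + 18)).

S(n) = (-n**2 - 9*n - 8)/(5*(n**2 + 9*n + 18))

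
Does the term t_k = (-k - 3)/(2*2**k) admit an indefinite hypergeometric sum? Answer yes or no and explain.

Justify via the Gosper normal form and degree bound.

Yes. s_k = (k + 4)/2**k.

t_(k+1)/t_k = (k + 4)/(2*(k + 3)).
So A=1/2 and B=1, with C=k + 3.
f must satisfy (1/2)·f(k+1) − (1)·f(k) = k + 3.
deg f ≤ 1 (via 0,0,1).
A polynomial solution: f(k) = -2*(k + 4).
Certificate R = B(k−1)f/C = -2*(k + 4)/(k + 3) gives s_k = (k + 4)/2**k.
s_(k+1) − s_k = (-k - 3)/(2*2**k) = t_k.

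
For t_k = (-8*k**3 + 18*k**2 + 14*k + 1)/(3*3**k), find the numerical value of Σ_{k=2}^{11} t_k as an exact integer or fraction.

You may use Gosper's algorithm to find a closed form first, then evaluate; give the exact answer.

r(k) = (8*k**3 + 6*k**2 - 26*k - 25)/(3*(8*k**3 - 18*k**2 - 14*k - 1)) after simplifying.
Factor: A=1/3; B=1; C=k**3 - 9*k**2/4 - 7*k/4 - 1/8.
Need (1/3)·f(k+1) − (1)·f(k) = k**3 - 9*k**2/4 - 7*k/4 - 1/8.
d = 3 from the (0,0,3) case.
Match coefficients ⇒ f(k) = -3*(4*k**3 - 3*k**2 - 4*k - 2)/8.
R(k) = B(k−1)·f(k)/C(k) = -3*(4*k**3 - 3*k**2 - 4*k - 2)/(8*k**3 - 18*k**2 - 14*k - 1); s_k = R·t_k = (4*k**3 - 3*k**2 - 4*k - 2)/3**k.
s_(k+1) − s_k = (-8*k**3 + 18*k**2 + 14*k + 1)/(3*3**k) = t_k.
Sum = s_(12) − s_(2); s_(12) = 6430/531441, s_(2) = 10/9 ⇒ -584060/531441.

Σ = -584060/531441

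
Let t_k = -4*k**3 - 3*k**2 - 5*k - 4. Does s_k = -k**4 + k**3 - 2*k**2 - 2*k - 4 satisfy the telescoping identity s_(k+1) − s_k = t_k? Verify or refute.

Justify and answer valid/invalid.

s_(k+1) = -k**4 - 3*k**3 - 5*k**2 - 7*k - 8
s_(k+1) − s_k = -4*k**3 - 3*k**2 - 5*k - 4
(s_(k+1) − s_k) − t_k = 0

valid; difference matches t_k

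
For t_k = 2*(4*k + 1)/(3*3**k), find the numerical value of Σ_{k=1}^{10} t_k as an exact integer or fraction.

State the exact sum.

Compute t_(k+1)/t_k: get (4*k + 5)/(3*(4*k + 1)).
Factor: A=1/3; B=1; C=k + 1/4.
Key eq: (1/3)·f(k+1) = (1)·f(k) + (k + 1/4).
Degrees (0,0,1) ⇒ d ≤ 1.
Solving with deg f ≤ 1: f(k) = -3*(4*k + 3)/8.
So s_k = (B(k−1)f/C)·t_k = (-3*(4*k + 3)/(2*(4*k + 1)))·t_k = (-4*k - 3)/3**k.
Verify: 2*(4*k + 1)/(3*3**k) matches t_k.
Σ_(k=1)^(10) t_k = s_(11) − s_(1) = -47/177147 − (-7/3) = 413296/177147.

Σ = 413296/177147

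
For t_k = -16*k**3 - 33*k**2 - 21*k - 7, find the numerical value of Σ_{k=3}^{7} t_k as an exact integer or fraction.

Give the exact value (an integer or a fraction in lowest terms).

Σ = -17415

The ratio is (16*k**3 + 81*k**2 + 135*k + 77)/(16*k**3 + 33*k**2 + 21*k + 7).
Normal form (A,B,C) = (1, 1, k**3 + 33*k**2/16 + 21*k/16 + 7/16).
Solve (1)·f(k+1) − (1)·f(k) = k**3 + 33*k**2/16 + 21*k/16 + 7/16.
Degrees (0,0,3) ⇒ d ≤ 4.
Solving with deg f ≤ 4: f(k) = k*(4*k**3 + 3*k**2 - 2*k + 2)/16.
Then R = B(k−1)f/C = k*(4*k**3 + 3*k**2 - 2*k + 2)/(16*k**3 + 33*k**2 + 21*k + 7), so s_k = R(k)·t_k = k*(-4*k**3 - 3*k**2 + 2*k - 2).
Check: Δs_k = -16*k**3 - 33*k**2 - 21*k - 7. ✓
Sum = s_(8) − s_(3); s_(8) = -17808, s_(3) = -393 ⇒ -17415.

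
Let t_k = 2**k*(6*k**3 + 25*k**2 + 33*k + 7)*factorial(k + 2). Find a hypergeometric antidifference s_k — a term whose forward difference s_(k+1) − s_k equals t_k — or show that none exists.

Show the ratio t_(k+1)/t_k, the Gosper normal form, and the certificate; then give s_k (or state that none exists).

s_k = 2**k*(3*k**2 - k - 1)*factorial(k + 2)

Compute t_(k+1)/t_k: get 2*(6*k**4 + 61*k**3 + 230*k**2 + 374*k + 213)/(6*k**3 + 25*k**2 + 33*k + 7).
Gosper form: A/B · C(k+1)/C(k) with A=2*k + 6, B=1, C=k**3 + 25*k**2/6 + 11*k/2 + 7/6.
Set up (2*k + 6)·f(k+1) − (1)·f(k) − (k**3 + 25*k**2/6 + 11*k/2 + 7/6) = 0.
From deg A=1, deg B=0, deg C=3: d=2.
Coefficient equations give f(k) = (3*k**2 - k - 1)/6.
So s_k = (B(k−1)f/C)·t_k = ((3*k**2 - k - 1)/(6*k**3 + 25*k**2 + 33*k + 7))·t_k = 2**k*(3*k**2 - k - 1)*factorial(k + 2).
Check: Δs_k = 2**k*(6*k**3 + 25*k**2 + 33*k + 7)*factorial(k + 2). ✓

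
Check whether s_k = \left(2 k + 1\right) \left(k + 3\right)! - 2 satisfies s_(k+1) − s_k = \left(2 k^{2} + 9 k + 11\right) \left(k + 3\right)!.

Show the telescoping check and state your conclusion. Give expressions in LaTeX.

Valid — Δs_k = t_k.

s_(k+1) = (2*k + 3)*factorial(k + 4) - 2
s_(k+1) − s_k = (2*k**2 + 9*k + 11)*factorial(k + 3)
(s_(k+1) − s_k) − t_k = 0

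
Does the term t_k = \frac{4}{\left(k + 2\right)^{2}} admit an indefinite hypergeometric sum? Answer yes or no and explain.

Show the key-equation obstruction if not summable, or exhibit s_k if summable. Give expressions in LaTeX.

No — the linear system for f has no solution.

t_(k+1)/t_k = (k + 2)**2/(k + 3)**2.
Factor: A=k**2 + 4*k + 4; B=k**2 + 6*k + 9; C=1.
f must satisfy (k**2 + 4*k + 4)·f(k+1) − (k**2 + 4*k + 4)·f(k) = 1.
Bound: deg f ≤ 0.
Write f(k) = c0. Then LHS − RHS = -1, requiring -1 = 0: contradictory. No certificate.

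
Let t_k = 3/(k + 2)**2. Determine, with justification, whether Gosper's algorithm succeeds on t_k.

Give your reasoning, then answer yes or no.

No. Not Gosper-summable.

t_(k+1)/t_k = (k + 2)**2/(k + 3)**2.
Normal form (A,B,C) = (k**2 + 4*k + 4, k**2 + 6*k + 9, 1).
Need (k**2 + 4*k + 4)·f(k+1) − (k**2 + 4*k + 4)·f(k) = 1.
From deg A=2, deg B=2, deg C=0: d=0.
f = c0 ⇒ A·f(k+1) − B(k−1)·f(k) − C = -1. The system {-1 = 0} is inconsistent; no antidifference.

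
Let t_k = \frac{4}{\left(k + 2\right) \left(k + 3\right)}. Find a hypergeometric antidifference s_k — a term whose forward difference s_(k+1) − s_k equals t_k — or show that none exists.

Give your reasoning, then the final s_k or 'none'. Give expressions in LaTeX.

t_(k+1)/t_k = (k + 2)/(k + 4).
Normal form (A,B,C) = (k + 2, k + 4, 1).
Need (k + 2)·f(k+1) − (k + 3)·f(k) = 1.
From deg A=1, deg B=1, deg C=0: d=1.
A polynomial solution: f(k) = k/2.
Certificate R = B(k−1)f/C = k*(k + 3)/2 gives s_k = 2*k/(k + 2).
Verify: 4/(k**2 + 5*k + 6) matches t_k.

s_k = \frac{2 k}{k + 2}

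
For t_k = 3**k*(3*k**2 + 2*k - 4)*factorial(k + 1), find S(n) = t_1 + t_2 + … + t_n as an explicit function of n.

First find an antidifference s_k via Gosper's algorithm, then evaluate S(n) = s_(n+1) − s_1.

S(n) = 3*3**n*n*factorial(n + 2) - 3*3**n*factorial(n + 2) + 6

Step 1: r(k) = 3*(3*k**3 + 14*k**2 + 17*k + 2)/(3*k**2 + 2*k - 4).
Take A(k)=3*k + 6, B(k)=1, C(k)=k**2 + 2*k/3 - 4/3.
Solve (3*k + 6)·f(k+1) − (1)·f(k) = k**2 + 2*k/3 - 4/3.
From deg A=1, deg B=0, deg C=2: d=1.
A polynomial solution: f(k) = (k - 2)/3.
So s_k = (B(k−1)f/C)·t_k = ((k - 2)/(3*k**2 + 2*k - 4))·t_k = 3**k*(k - 2)*factorial(k + 1).
s_(k+1) − s_k = 3**k*(3*k**2 + 2*k - 4)*factorial(k + 1) = t_k.
Evaluate: s_(n+1) = 3**(n + 1)*(n - 1)*factorial(n + 2); subtract s_(1) = -6 ⇒ S(n) = 3*3**n*n*factorial(n + 2) - 3*3**n*factorial(n + 2) + 6.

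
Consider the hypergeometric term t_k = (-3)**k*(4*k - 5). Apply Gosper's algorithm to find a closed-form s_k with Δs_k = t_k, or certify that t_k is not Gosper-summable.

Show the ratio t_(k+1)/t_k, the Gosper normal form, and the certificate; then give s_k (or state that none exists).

s_k = (-3)**k*(2 - k)

Compute t_(k+1)/t_k: get 3*(1 - 4*k)/(4*k - 5).
Normal form (A,B,C) = (-3, 1, k - 5/4).
Key eq: (-3)·f(k+1) = (1)·f(k) + (k - 5/4).
Degrees (0,0,1) ⇒ d ≤ 1.
Solving with deg f ≤ 1: f(k) = -(k - 2)/4.
Certificate R = B(k−1)f/C = -(k - 2)/(4*k - 5) gives s_k = (-3)**k*(2 - k).
Check: Δs_k = (-3)**k*(4*k - 5). ✓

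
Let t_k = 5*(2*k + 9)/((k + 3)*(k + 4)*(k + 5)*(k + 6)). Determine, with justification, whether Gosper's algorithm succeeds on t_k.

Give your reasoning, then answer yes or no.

Yes. s_k = k*(k + 8)/(3*(k**2 + 8*k + 15)).

Ratio r(k) = (k + 3)*(2*k + 11)/((k + 7)*(2*k + 9)).
Factor: A=k + 3; B=k + 7; C=k + 9/2.
Need (k + 3)·f(k+1) − (k + 6)·f(k) = k + 9/2.
deg f ≤ 3 (via 1,1,1).
A polynomial solution: f(k) = k*(k + 4)*(k + 8)/30.
Certificate R = B(k−1)f/C = k*(k + 4)*(k + 6)*(k + 8)/(15*(2*k + 9)) gives s_k = k*(k + 8)/(3*(k**2 + 8*k + 15)).
Verify: 5*(2*k + 9)/(k**4 + 18*k**3 + 119*k**2 + 342*k + 360) matches t_k.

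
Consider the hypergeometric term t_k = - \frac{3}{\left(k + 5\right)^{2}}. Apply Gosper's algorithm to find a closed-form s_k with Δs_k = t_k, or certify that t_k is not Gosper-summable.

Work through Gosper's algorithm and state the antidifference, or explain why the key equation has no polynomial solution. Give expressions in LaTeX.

r(k) = (k + 5)**2/(k + 6)**2 after simplifying.
A = k**2 + 10*k + 25, B = k**2 + 12*k + 36, C = 1.
Need (k**2 + 10*k + 25)·f(k+1) − (k**2 + 10*k + 25)·f(k) = 1.
d = 0 from the (2,2,0) case.
Write f(k) = c0. Then LHS − RHS = -1, requiring -1 = 0: contradictory. No certificate.

none (Gosper's algorithm certifies no s_k)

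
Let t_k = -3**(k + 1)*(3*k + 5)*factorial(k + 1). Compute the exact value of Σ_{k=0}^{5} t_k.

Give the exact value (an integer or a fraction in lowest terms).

Σ = -11022477

Compute t_(k+1)/t_k: get 3*(k + 2)*(3*k + 8)/(3*k + 5).
Gosper form: A/B · C(k+1)/C(k) with A=3*k + 6, B=1, C=k + 5/3.
Need (3*k + 6)·f(k+1) − (1)·f(k) = k + 5/3.
d = 0 from the (1,0,1) case.
Solve for f: f(k) = 1/3 (degree 0 ≤ 0).
R(k) = B(k−1)·f(k)/C(k) = 1/(3*k + 5); s_k = R·t_k = -3**(k + 1)*factorial(k + 1).
Check: Δs_k = -3**(k + 1)*(3*k + 5)*factorial(k + 1). ✓
Sum = s_(6) − s_(0); s_(6) = -11022480, s_(0) = -3 ⇒ -11022477.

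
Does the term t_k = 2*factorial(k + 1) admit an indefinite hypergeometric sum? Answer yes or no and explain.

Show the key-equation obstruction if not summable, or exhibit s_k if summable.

No — t_k has no hypergeometric antidifference.

Step 1: r(k) = k + 2.
Gosper form: A/B · C(k+1)/C(k) with A=k + 2, B=1, C=1.
Solve (k + 2)·f(k+1) − (1)·f(k) = 1.
deg f ≤ -1 (via 1,0,0).
deg f ≤ -1 is impossible — no certificate.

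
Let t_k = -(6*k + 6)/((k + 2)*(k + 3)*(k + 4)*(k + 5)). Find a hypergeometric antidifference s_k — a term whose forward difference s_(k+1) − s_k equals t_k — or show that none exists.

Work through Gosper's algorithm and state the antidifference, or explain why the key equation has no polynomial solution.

s_k = -k*(k**2 + 9*k + 8)/(6*(k + 2)*(k + 3)*(k + 4))

The ratio is (k + 2)**2/((k + 1)*(k + 6)).
Normal form (A,B,C) = (k + 2, k + 6, k + 1).
Set up (k + 2)·f(k+1) − (k + 5)·f(k) − (k + 1) = 0.
deg f ≤ 3 (via 1,1,1).
Match coefficients ⇒ f(k) = k*(k + 1)*(k + 8)/36.
Certificate R = B(k−1)f/C = k*(k + 5)*(k + 8)/36 gives s_k = -k*(k**2 + 9*k + 8)/(6*(k + 2)*(k + 3)*(k + 4)).
Verify: 6*(-k - 1)/(k**4 + 14*k**3 + 71*k**2 + 154*k + 120) matches t_k.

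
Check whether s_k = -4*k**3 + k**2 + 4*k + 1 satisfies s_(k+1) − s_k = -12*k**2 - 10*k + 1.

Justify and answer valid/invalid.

s_(k+1) = -4*k**3 - 11*k**2 - 6*k + 2
s_(k+1) − s_k = -12*k**2 - 10*k + 1
(s_(k+1) − s_k) − t_k = 0

valid; difference matches t_k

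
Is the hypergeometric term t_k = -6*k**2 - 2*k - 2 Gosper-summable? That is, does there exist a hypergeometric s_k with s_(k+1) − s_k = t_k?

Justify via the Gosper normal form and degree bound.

t_(k+1)/t_k = (k + 3*(k + 1)**2 + 2)/(3*k**2 + k + 1).
Normal form (A,B,C) = (1, 1, k**2 + k/3 + 1/3).
Solve (1)·f(k+1) − (1)·f(k) = k**2 + k/3 + 1/3.
From deg A=0, deg B=0, deg C=2: d=3.
A polynomial solution: f(k) = k*(k**2 - k + 1)/3.
So s_k = (B(k−1)f/C)·t_k = (k*(k**2 - k + 1)/(3*k**2 + k + 1))·t_k = 2*k*(-k**2 + k - 1).
Verify: -6*k**2 - 2*k - 2 matches t_k.

Yes. s_k = 2*k*(-k**2 + k - 1).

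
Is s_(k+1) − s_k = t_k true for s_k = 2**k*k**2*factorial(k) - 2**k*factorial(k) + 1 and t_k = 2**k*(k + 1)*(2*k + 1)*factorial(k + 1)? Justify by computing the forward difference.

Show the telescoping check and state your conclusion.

Valid: the claim telescopes to t_k.

s_(k+1) = 2*2**k*k**3*factorial(k) + 6*2**k*k**2*factorial(k) + 4*2**k*k*factorial(k) + 1
s_(k+1) − s_k = 2**k*(k + 1)*(2*k + 1)*factorial(k + 1)
(s_(k+1) − s_k) − t_k = 0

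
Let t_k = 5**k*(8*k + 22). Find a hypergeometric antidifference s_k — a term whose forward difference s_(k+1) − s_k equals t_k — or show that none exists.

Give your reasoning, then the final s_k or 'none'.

s_k = 5**k*(2*k + 3)

r(k) = 5*(4*k + 15)/(4*k + 11) after simplifying.
Factor: A=5; B=1; C=k + 11/4.
Key eq: (5)·f(k+1) = (1)·f(k) + (k + 11/4).
deg f ≤ 1 (via 0,0,1).
Coefficient equations give f(k) = (2*k + 3)/8.
So s_k = (B(k−1)f/C)·t_k = ((2*k + 3)/(2*(4*k + 11)))·t_k = 5**k*(2*k + 3).
Verify: 5**k*(8*k + 22) matches t_k.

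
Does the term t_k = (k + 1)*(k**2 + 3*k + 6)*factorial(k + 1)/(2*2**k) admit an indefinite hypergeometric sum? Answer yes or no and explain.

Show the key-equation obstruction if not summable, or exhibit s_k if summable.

Yes. s_k = (k**2 + 2*k + 2)*factorial(k + 1)/2**k.

Ratio r(k) = (k + 2)**2*(3*k + (k + 1)**2 + 9)/(2*(k + 1)*(k**2 + 3*k + 6)).
So A=k/2 + 1 and B=1, with C=k**3 + 4*k**2 + 9*k + 6.
f must satisfy (k/2 + 1)·f(k+1) − (1)·f(k) = k**3 + 4*k**2 + 9*k + 6.
deg f ≤ 2 (via 1,0,3).
A polynomial solution: f(k) = 2*(k**2 + 2*k + 2).
Then R = B(k−1)f/C = 2*(k**2 + 2*k + 2)/((k + 1)*(k**2 + 3*k + 6)), so s_k = R(k)·t_k = (k**2 + 2*k + 2)*factorial(k + 1)/2**k.
Check: Δs_k = (k + 1)*(k**2 + 3*k + 6)*factorial(k + 1)/(2*2**k). ✓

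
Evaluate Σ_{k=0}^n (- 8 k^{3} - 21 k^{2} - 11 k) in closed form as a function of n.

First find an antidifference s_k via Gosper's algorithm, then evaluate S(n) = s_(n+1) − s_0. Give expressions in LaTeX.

t_(k+1)/t_k = (8*k**3 + 45*k**2 + 77*k + 40)/(k*(8*k**2 + 21*k + 11)).
Gosper form: A/B · C(k+1)/C(k) with A=1, B=1, C=k**3 + 21*k**2/8 + 11*k/8.
Key eq: (1)·f(k+1) = (1)·f(k) + (k**3 + 21*k**2/8 + 11*k/8).
From deg A=0, deg B=0, deg C=3: d=4.
Coefficient equations give f(k) = k*(k - 1)*(k + 2)*(2*k + 1)/8.
Get s_k = R·t_k = k*(-2*k**3 - 3*k**2 + 3*k + 2) with R(k) = B(k−1)f(k)/C(k) = (k - 1)*(k + 2)*(2*k + 1)/(8*k**2 + 21*k + 11).
s_(k+1) − s_k = k*(-8*k**2 - 21*k - 11) = t_k.
Σ_(k=0)^n t_k = s_(n+1) − s_(0) = (n*(-2*n**3 - 11*n**2 - 18*n - 9)) − (0), i.e. n*(-2*n**3 - 11*n**2 - 18*n - 9).

S(n) = n \left(- 2 n^{3} - 11 n^{2} - 18 n - 9\right)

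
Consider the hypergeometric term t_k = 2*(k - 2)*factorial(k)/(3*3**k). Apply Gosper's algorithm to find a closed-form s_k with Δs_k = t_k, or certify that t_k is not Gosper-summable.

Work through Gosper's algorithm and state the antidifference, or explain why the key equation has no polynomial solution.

s_k = 2*factorial(k)/3**k

t_(k+1)/t_k = (k**2 - 1)/(3*(k - 2)).
So A=k/3 + 1/3 and B=1, with C=k - 2.
Need (k/3 + 1/3)·f(k+1) − (1)·f(k) = k - 2.
Bound: deg f ≤ 0.
Solving with deg f ≤ 0: f(k) = 3.
R(k) = B(k−1)·f(k)/C(k) = 3/(k - 2); s_k = R·t_k = 2*factorial(k)/3**k.
s_(k+1) − s_k = 2*(k - 2)*factorial(k)/(3*3**k) = t_k.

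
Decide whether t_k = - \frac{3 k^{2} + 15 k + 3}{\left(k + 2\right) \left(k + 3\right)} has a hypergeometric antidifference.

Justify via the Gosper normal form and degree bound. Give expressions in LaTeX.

Yes. s_k = \frac{3 k \left(1 - 2 k\right)}{2 \left(k + 2\right)}.

The ratio is (k + 2)*(5*k + (k + 1)**2 + 6)/((k + 4)*(k**2 + 5*k + 1)).
Normal form (A,B,C) = (k + 2, k + 4, k**2 + 5*k + 1).
f must satisfy (k + 2)·f(k+1) − (k + 3)·f(k) = k**2 + 5*k + 1.
Bound: deg f ≤ 2.
Coefficient equations give f(k) = k*(2*k - 1)/2.
Certificate R = B(k−1)f/C = k*(k + 3)*(2*k - 1)/(2*(k**2 + 5*k + 1)) gives s_k = 3*k*(1 - 2*k)/(2*(k + 2)).
Verify: 3*(-k**2 - 5*k - 1)/(k**2 + 5*k + 6) matches t_k.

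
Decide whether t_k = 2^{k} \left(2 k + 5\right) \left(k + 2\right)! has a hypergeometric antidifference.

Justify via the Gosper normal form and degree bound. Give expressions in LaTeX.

Compute t_(k+1)/t_k: get 2*(k + 3)*(2*k + 7)/(2*k + 5).
Factor: A=2*k + 6; B=1; C=k + 5/2.
Set up (2*k + 6)·f(k+1) − (1)·f(k) − (k + 5/2) = 0.
Degrees (1,0,1) ⇒ d ≤ 0.
Solve for f: f(k) = 1/2 (degree 0 ≤ 0).
Get s_k = R·t_k = 2**k*factorial(k + 2) with R(k) = B(k−1)f(k)/C(k) = 1/(2*k + 5).
Verify: 2**k*(2*k + 5)*factorial(k + 2) matches t_k.

Yes. s_k = 2^{k} \left(k + 2\right)!.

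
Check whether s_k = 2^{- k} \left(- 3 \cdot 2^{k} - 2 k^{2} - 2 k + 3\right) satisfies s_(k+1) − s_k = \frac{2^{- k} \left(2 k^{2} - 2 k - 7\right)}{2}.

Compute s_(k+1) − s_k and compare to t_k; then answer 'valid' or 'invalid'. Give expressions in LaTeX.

Valid — Δs_k = t_k.

s_(k+1) = (-6*2**k - 2*k - 2*(k + 1)**2 + 1)/(2*2**k)
s_(k+1) − s_k = (2*k**2 - 2*k - 7)/(2*2**k)
(s_(k+1) − s_k) − t_k = 0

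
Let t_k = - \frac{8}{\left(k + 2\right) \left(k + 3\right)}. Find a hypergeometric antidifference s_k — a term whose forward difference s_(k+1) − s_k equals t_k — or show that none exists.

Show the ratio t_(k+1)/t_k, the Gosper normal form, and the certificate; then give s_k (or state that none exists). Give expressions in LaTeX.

The ratio is (k + 2)/(k + 4).
Normal form (A,B,C) = (k + 2, k + 4, 1).
f must satisfy (k + 2)·f(k+1) − (k + 3)·f(k) = 1.
deg f ≤ 1 (via 1,1,0).
Coefficient equations give f(k) = k/2.
Then R = B(k−1)f/C = k*(k + 3)/2, so s_k = R(k)·t_k = -4*k/(k + 2).
Δs = -8/(k**2 + 5*k + 6), as required.

s_k = - \frac{4 k}{k + 2}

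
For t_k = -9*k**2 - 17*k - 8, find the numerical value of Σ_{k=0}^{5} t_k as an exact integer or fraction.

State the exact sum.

Σ = -798

The ratio is (9*k**2 + 35*k + 34)/(9*k**2 + 17*k + 8).
Gosper form: A/B · C(k+1)/C(k) with A=1, B=1, C=k**2 + 17*k/9 + 8/9.
Key eq: (1)·f(k+1) = (1)·f(k) + (k**2 + 17*k/9 + 8/9).
From deg A=0, deg B=0, deg C=2: d=3.
Match coefficients ⇒ f(k) = k*(k + 1)*(3*k + 1)/9.
Then R = B(k−1)f/C = k*(3*k + 1)/(9*k + 8), so s_k = R(k)·t_k = k*(-3*k**2 - 4*k - 1).
s_(k+1) − s_k = -9*k**2 - 17*k - 8 = t_k.
Telescoping: Σ = s_(6) − s_(0) = -798 − (0) = -798.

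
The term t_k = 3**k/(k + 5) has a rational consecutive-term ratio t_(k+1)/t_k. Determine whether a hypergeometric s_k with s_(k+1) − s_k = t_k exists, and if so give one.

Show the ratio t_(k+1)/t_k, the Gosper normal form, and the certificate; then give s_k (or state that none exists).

r(k) = 3*(k + 5)/(k + 6) after simplifying.
Take A(k)=3*k + 15, B(k)=k + 6, C(k)=1.
f must satisfy (3*k + 15)·f(k+1) − (k + 5)·f(k) = 1.
deg f ≤ -1 (via 1,1,0).
Negative degree bound (-1): no f exists, t_k not Gosper-summable.

none (Gosper's algorithm certifies no s_k)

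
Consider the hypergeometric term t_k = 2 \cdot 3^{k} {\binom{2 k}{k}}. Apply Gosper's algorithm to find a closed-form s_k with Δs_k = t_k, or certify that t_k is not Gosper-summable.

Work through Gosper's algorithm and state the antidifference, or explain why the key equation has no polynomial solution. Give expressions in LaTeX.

no hypergeometric antidifference exists

t_(k+1)/t_k = 6*(2*k + 1)/(k + 1).
A = 12*k + 6, B = k + 1, C = 1.
Key eq: (12*k + 6)·f(k+1) = (k)·f(k) + (1).
Degrees (1,1,0) ⇒ d ≤ -1.
Bound -1 < 0, so the key equation has no polynomial solution.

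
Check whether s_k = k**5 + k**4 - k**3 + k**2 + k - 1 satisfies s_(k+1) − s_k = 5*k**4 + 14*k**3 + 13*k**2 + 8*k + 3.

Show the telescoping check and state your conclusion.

Valid: the claim telescopes to t_k.

s_(k+1) = k + (k + 1)**5 + (k + 1)**4 - (k + 1)**3 + (k + 1)**2
s_(k+1) − s_k = 5*k**4 + 14*k**3 + 13*k**2 + 8*k + 3
(s_(k+1) − s_k) − t_k = 0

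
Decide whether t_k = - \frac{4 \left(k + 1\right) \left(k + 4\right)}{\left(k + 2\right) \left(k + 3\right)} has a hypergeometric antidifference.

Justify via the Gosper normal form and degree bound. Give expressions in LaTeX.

The ratio is (k + 2)**2*(k + 5)/((k + 1)*(k + 4)**2).
A = k + 2, B = k + 4, C = k**2 + 5*k + 4.
f must satisfy (k + 2)·f(k+1) − (k + 3)·f(k) = k**2 + 5*k + 4.
deg f ≤ 2 (via 1,1,2).
A polynomial solution: f(k) = k*(k + 1).
Get s_k = R·t_k = 4*k*(-k - 1)/(k + 2) with R(k) = B(k−1)f(k)/C(k) = k*(k + 3)/(k + 4).
Check: Δs_k = 4*(-k**2 - 5*k - 4)/(k**2 + 5*k + 6). ✓

Yes. s_k = \frac{4 k \left(- k - 1\right)}{k + 2}.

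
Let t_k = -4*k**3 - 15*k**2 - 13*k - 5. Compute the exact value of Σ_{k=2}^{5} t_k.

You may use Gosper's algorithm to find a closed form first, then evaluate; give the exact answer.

r(k) = (4*k**3 + 27*k**2 + 55*k + 37)/(4*k**3 + 15*k**2 + 13*k + 5) after simplifying.
Factor: A=1; B=1; C=k**3 + 15*k**2/4 + 13*k/4 + 5/4.
f must satisfy (1)·f(k+1) − (1)·f(k) = k**3 + 15*k**2/4 + 13*k/4 + 5/4.
d = 4 from the (0,0,3) case.
Solving with deg f ≤ 4: f(k) = k*(k**3 + 3*k**2 + 1)/4.
Certificate R = B(k−1)f/C = k*(k**3 + 3*k**2 + 1)/(4*k**3 + 15*k**2 + 13*k + 5) gives s_k = -k**4 - 3*k**3 - k.
Δs = -4*k**3 - 15*k**2 - 13*k - 5, as required.
Telescoping: Σ = s_(6) − s_(2) = -1950 − (-42) = -1908.

Σ = -1908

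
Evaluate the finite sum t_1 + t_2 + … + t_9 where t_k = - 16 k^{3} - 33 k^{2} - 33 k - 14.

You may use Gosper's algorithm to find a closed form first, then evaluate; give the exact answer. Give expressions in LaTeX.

r(k) = (16*k**3 + 81*k**2 + 147*k + 96)/(16*k**3 + 33*k**2 + 33*k + 14) after simplifying.
A = 1, B = 1, C = k**3 + 33*k**2/16 + 33*k/16 + 7/8.
Need (1)·f(k+1) − (1)·f(k) = k**3 + 33*k**2/16 + 33*k/16 + 7/8.
d = 4 from the (0,0,3) case.
Solving with deg f ≤ 4: f(k) = k*(4*k + 3)*(k**2 + 1)/16.
So s_k = (B(k−1)f/C)·t_k = (k*(4*k + 3)*(k**2 + 1)/(16*k**3 + 33*k**2 + 33*k + 14))·t_k = k*(-4*k**3 - 3*k**2 - 4*k - 3).
Check: Δs_k = -16*k**3 - 33*k**2 - 33*k - 14. ✓
Σ_(k=1)^(9) t_k = s_(10) − s_(1) = -43430 − (-14) = -43416.

Σ = -43416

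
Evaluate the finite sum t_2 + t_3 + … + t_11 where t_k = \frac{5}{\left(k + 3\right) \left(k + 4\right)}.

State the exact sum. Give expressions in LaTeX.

Σ = 2/3

Compute t_(k+1)/t_k: get (k + 3)/(k + 5).
A = k + 3, B = k + 5, C = 1.
Set up (k + 3)·f(k+1) − (k + 4)·f(k) − (1) = 0.
Degrees (1,1,0) ⇒ d ≤ 1.
Coefficient equations give f(k) = k/3.
Certificate R = B(k−1)f/C = k*(k + 4)/3 gives s_k = 5*k/(3*(k + 3)).
Δs = 5/(k**2 + 7*k + 12), as required.
Σ_(k=2)^(11) t_k = s_(12) − s_(2) = 4/3 − (2/3) = 2/3.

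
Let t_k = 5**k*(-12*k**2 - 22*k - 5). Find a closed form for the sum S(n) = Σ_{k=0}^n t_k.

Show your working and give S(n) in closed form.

S(n) = 5**(n + 1)*(-3*n**2 - 4*n - 1)

r(k) = 5*(12*k**2 + 46*k + 39)/(12*k**2 + 22*k + 5) after simplifying.
Take A(k)=5, B(k)=1, C(k)=k**2 + 11*k/6 + 5/12.
Set up (5)·f(k+1) − (1)·f(k) − (k**2 + 11*k/6 + 5/12) = 0.
deg f ≤ 2 (via 0,0,2).
Match coefficients ⇒ f(k) = k*(3*k - 2)/12.
Get s_k = R·t_k = 5**k*k*(2 - 3*k) with R(k) = B(k−1)f(k)/C(k) = k*(3*k - 2)/(12*k**2 + 22*k + 5).
Δs = 5**k*(-12*k**2 - 22*k - 5), as required.
s_(n+1) = 5**(n + 1)*(-3*n**2 - 4*n - 1) and s_(0) = 0, so S(n) = 5**(n + 1)*(-3*n**2 - 4*n - 1).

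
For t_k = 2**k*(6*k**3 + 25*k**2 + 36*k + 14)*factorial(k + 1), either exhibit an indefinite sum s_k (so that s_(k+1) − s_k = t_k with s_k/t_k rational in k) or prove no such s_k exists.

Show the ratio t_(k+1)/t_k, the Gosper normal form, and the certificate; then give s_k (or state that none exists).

The ratio is 2*(6*k**4 + 55*k**3 + 190*k**2 + 289*k + 162)/(6*k**3 + 25*k**2 + 36*k + 14).
Factor: A=2*k + 4; B=1; C=k**3 + 25*k**2/6 + 6*k + 7/3.
f must satisfy (2*k + 4)·f(k+1) − (1)·f(k) = k**3 + 25*k**2/6 + 6*k + 7/3.
d = 2 from the (1,0,3) case.
Match coefficients ⇒ f(k) = (3*k**2 + 2*k - 2)/6.
Then R = B(k−1)f/C = (3*k**2 + 2*k - 2)/(6*k**3 + 25*k**2 + 36*k + 14), so s_k = R(k)·t_k = 2**k*(3*k**2 + 2*k - 2)*factorial(k + 1).
s_(k+1) − s_k = 2**k*(6*k**3 + 25*k**2 + 36*k + 14)*factorial(k + 1) = t_k.

s_k = 2**k*(3*k**2 + 2*k - 2)*factorial(k + 1)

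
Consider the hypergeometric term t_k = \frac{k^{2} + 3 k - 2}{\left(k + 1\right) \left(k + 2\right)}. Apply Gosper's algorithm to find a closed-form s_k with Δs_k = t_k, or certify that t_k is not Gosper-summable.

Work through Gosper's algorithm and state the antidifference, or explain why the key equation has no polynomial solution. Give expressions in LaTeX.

s_k = \frac{k \left(k - 3\right)}{k + 1}

Ratio r(k) = (k + 1)*(3*k + (k + 1)**2 + 1)/((k + 3)*(k**2 + 3*k - 2)).
A = k + 1, B = k + 3, C = k**2 + 3*k - 2.
Key eq: (k + 1)·f(k+1) = (k + 2)·f(k) + (k**2 + 3*k - 2).
deg f ≤ 2 (via 1,1,2).
Coefficient equations give f(k) = k*(k - 3).
Certificate R = B(k−1)f/C = k*(k - 3)*(k + 2)/(k**2 + 3*k - 2) gives s_k = k*(k - 3)/(k + 1).
Check: Δs_k = (k**2 + 3*k - 2)/(k**2 + 3*k + 2). ✓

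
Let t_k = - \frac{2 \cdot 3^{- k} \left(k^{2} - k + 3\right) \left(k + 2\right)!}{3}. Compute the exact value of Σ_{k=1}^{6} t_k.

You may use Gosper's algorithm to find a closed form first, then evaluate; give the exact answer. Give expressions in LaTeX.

r(k) = (k + 3)*(-k + (k + 1)**2 + 2)/(3*(k**2 - k + 3)) after simplifying.
Take A(k)=k/3 + 1, B(k)=1, C(k)=k**2 - k + 3.
Solve (k/3 + 1)·f(k+1) − (1)·f(k) = k**2 - k + 3.
deg f ≤ 1 (via 1,0,2).
Coefficient equations give f(k) = 3*(k - 2).
Certificate R = B(k−1)f/C = 3*(k - 2)/(k**2 - k + 3) gives s_k = -2*(k - 2)*factorial(k + 2)/3**k.
s_(k+1) − s_k = -2*(k**2 - k + 3)*factorial(k + 2)/(3*3**k) = t_k.
Sum = s_(7) − s_(1); s_(7) = -44800/27, s_(1) = 4 ⇒ -44908/27.

Σ = -44908/27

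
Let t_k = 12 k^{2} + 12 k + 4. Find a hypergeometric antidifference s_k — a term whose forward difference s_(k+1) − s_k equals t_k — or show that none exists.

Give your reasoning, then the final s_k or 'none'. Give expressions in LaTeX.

s_k = 4 k^{3}

Step 1: r(k) = (3*k**2 + 9*k + 7)/(3*k**2 + 3*k + 1).
Gosper form: A/B · C(k+1)/C(k) with A=1, B=1, C=k**2 + k + 1/3.
Solve (1)·f(k+1) − (1)·f(k) = k**2 + k + 1/3.
deg f ≤ 3 (via 0,0,2).
Solve for f: f(k) = k**3/3 (degree 3 ≤ 3).
Get s_k = R·t_k = 4*k**3 with R(k) = B(k−1)f(k)/C(k) = k**3/(3*k**2 + 3*k + 1).
Check: Δs_k = -4*k**3 + 4*(k + 1)**3. ✓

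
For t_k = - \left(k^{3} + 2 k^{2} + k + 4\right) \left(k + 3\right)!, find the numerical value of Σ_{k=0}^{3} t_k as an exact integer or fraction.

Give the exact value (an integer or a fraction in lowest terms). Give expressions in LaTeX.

Compute t_(k+1)/t_k: get (k + 4)*(k + (k + 1)**3 + 2*(k + 1)**2 + 5)/(k**3 + 2*k**2 + k + 4).
Factor: A=k + 4; B=1; C=k**3 + 2*k**2 + k + 4.
Set up (k + 4)·f(k+1) − (1)·f(k) − (k**3 + 2*k**2 + k + 4) = 0.
Bound: deg f ≤ 2.
Coefficient equations give f(k) = k**2 - 3*k + 4.
So s_k = (B(k−1)f/C)·t_k = ((k**2 - 3*k + 4)/(k**3 + 2*k**2 + k + 4))·t_k = -(k**2 - 3*k + 4)*factorial(k + 3).
Check: Δs_k = -(k**3 + 2*k**2 + k + 4)*factorial(k + 3). ✓
Telescoping: Σ = s_(4) − s_(0) = -40320 − (-24) = -40296.

Σ = -40296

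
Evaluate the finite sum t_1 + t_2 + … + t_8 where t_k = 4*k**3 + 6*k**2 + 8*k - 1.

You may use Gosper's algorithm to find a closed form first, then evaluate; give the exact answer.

Σ = 6688

Compute t_(k+1)/t_k: get (4*k**3 + 18*k**2 + 32*k + 17)/(4*k**3 + 6*k**2 + 8*k - 1).
A = 1, B = 1, C = k**3 + 3*k**2/2 + 2*k - 1/4.
Need (1)·f(k+1) − (1)·f(k) = k**3 + 3*k**2/2 + 2*k - 1/4.
Bound: deg f ≤ 4.
Solving with deg f ≤ 4: f(k) = k*(k**3 + 2*k - 4)/4.
Then R = B(k−1)f/C = k*(k**3 + 2*k - 4)/(4*k**3 + 6*k**2 + 8*k - 1), so s_k = R(k)·t_k = k*(k**3 + 2*k - 4).
s_(k+1) − s_k = 4*k**3 + 6*k**2 + 8*k - 1 = t_k.
Sum = s_(9) − s_(1); s_(9) = 6687, s_(1) = -1 ⇒ 6688.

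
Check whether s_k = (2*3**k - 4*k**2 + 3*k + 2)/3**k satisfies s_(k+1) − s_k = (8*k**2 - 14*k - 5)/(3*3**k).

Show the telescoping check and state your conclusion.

valid (s_(k+1) − s_k reduces to t_k)

s_(k+1) = (6*3**k - 4*k**2 - 5*k + 1)/(3*3**k)
s_(k+1) − s_k = (8*k**2 - 14*k - 5)/(3*3**k)
(s_(k+1) − s_k) − t_k = 0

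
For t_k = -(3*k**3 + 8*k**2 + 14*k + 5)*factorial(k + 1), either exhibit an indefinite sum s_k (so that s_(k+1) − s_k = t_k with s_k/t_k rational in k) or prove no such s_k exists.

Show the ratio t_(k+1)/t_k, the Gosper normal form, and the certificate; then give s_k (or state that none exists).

The ratio is (3*k**4 + 23*k**3 + 73*k**2 + 108*k + 60)/(3*k**3 + 8*k**2 + 14*k + 5).
Take A(k)=k + 2, B(k)=1, C(k)=k**3 + 8*k**2/3 + 14*k/3 + 5/3.
f must satisfy (k + 2)·f(k+1) − (1)·f(k) = k**3 + 8*k**2/3 + 14*k/3 + 5/3.
deg f ≤ 2 (via 1,0,3).
Match coefficients ⇒ f(k) = (3*k**2 - k + 1)/3.
R(k) = B(k−1)·f(k)/C(k) = (3*k**2 - k + 1)/(3*k**3 + 8*k**2 + 14*k + 5); s_k = R·t_k = -(3*k**2 - k + 1)*factorial(k + 1).
Δs = -(3*k**3 + 8*k**2 + 14*k + 5)*factorial(k + 1), as required.

s_k = -(3*k**2 - k + 1)*factorial(k + 1)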